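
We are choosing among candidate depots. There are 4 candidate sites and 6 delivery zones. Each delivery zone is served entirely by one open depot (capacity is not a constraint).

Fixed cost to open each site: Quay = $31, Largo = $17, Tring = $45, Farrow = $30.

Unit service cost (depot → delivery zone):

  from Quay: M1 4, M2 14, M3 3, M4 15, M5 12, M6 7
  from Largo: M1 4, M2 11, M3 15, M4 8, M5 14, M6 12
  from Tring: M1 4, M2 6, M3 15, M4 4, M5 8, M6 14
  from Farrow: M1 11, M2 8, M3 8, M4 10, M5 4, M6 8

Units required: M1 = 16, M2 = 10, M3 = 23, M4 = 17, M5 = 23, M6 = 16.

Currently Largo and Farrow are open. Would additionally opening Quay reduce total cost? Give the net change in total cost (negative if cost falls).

Current service cost with {Largo, Farrow}: 684.
Adding Quay: each delivery zone re-picks its cheapest; new service cost 553, saving 131.
Extra fixed cost: 31. Net change = 31 − 131 = -100.
(Totals: 731 → 631.)

Yes — net change −100 (cost falls by 100).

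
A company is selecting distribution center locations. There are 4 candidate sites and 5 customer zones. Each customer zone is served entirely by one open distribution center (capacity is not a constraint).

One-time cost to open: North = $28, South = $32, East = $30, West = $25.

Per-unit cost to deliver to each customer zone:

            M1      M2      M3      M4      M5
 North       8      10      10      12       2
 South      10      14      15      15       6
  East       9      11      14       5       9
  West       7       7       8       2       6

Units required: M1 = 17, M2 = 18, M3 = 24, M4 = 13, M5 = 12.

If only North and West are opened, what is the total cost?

Each customer zone is assigned to its cheapest site among the open ones.
{North, West}: M1→West 7·17=119, M2→West 7·18=126, M3→West 8·24=192, M4→West 2·13=26, M5→North 2·12=24. Service 487; fixed 53; total 540.

Total cost: 540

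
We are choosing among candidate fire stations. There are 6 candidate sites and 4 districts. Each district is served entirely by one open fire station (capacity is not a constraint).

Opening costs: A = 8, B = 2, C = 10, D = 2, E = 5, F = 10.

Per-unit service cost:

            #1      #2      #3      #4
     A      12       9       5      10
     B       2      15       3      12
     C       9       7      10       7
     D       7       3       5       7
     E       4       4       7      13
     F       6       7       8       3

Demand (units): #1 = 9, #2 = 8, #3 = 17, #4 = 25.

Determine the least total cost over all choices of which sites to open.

Minimum total cost: 182

For any fixed open set, each district goes to its cheapest open site; total = fixed + service.
{B, D, F}: #1→B 2·9=18, #2→D 3·8=24, #3→B 3·17=51, #4→F 3·25=75. Service 168; fixed 14; total 182.
{B, D, E, F}: service 168 + fixed 19 = 187
{A, B, D, F}: service 168 + fixed 22 = 190
{A, B, C, D, E, F}: #1→B 2·9=18, #2→D 3·8=24, #3→B 3·17=51, #4→F 3·25=75. Service 168; fixed 37; total 205.
No other subset beats 182.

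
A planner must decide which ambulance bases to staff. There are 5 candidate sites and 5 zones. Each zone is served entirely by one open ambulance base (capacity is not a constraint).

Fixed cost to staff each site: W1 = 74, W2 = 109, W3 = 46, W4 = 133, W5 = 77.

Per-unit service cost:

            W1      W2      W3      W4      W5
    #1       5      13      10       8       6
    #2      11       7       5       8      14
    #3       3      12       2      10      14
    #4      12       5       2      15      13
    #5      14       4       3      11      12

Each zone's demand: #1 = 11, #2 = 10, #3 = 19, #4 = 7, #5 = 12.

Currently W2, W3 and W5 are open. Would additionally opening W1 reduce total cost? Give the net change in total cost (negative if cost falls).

Current service cost with {W2, W3, W5}: 204.
Adding W1: each zone re-picks its cheapest; new service cost 193, saving 11.
Extra fixed cost: 74. Net change = 74 − 11 = 63.
(Totals: 436 → 499.)

No — net change +63 (cost rises by 63).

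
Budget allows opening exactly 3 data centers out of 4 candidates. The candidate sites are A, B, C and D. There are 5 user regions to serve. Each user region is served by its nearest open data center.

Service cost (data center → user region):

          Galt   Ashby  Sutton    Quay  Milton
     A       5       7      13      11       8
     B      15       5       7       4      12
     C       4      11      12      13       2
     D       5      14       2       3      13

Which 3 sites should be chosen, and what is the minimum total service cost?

With exactly 3 open, each user region uses its cheapest among the chosen.
{B, C, D}: Galt→C 4, Ashby→B 5, Sutton→D 2, Quay→D 3, Milton→C 2. Service cost 16.
{A, C, D}: service cost 18
{A, B, C}: service cost 22
Among all 4 size-3 choices, {B, C, D} is lowest.

Choose B, C and D; total service cost 16.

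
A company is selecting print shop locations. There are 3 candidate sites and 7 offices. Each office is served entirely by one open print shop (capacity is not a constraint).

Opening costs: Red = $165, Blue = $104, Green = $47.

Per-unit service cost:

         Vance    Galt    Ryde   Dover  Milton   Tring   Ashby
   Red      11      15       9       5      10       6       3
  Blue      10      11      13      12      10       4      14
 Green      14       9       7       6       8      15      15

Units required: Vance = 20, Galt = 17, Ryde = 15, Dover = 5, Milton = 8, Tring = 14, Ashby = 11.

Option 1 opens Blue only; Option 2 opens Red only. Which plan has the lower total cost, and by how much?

Option 2 is cheaper by 39.

Option 1: {Blue}: Vance→Blue 10·20=200, Galt→Blue 11·17=187, Ryde→Blue 13·15=195, Dover→Blue 12·5=60, Milton→Blue 10·8=80, Tring→Blue 4·14=56, Ashby→Blue 14·11=154. Service 932; fixed 104; total 1036.
Option 2: {Red}: Vance→Red 11·20=220, Galt→Red 15·17=255, Ryde→Red 9·15=135, Dover→Red 5·5=25, Milton→Red 10·8=80, Tring→Red 6·14=84, Ashby→Red 3·11=33. Service 832; fixed 165; total 997.
Difference: |1036 − 997| = 39.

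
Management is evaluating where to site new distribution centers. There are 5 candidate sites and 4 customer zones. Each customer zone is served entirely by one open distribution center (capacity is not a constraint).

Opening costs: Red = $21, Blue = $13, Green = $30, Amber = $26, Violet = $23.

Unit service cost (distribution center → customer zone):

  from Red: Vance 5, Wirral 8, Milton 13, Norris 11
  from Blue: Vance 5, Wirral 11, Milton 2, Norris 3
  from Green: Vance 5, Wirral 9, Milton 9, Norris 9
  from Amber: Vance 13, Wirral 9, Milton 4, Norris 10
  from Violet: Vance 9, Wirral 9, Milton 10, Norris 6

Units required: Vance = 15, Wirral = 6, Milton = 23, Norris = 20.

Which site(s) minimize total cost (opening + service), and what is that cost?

Open Blue only; minimum total cost 260.

For any fixed open set, each customer zone goes to its cheapest open site; total = fixed + service.
{Blue}: Vance→Blue 5·15=75, Wirral→Blue 11·6=66, Milton→Blue 2·23=46, Norris→Blue 3·20=60. Service 247; fixed 13; total 260.
{Red, Blue}: Vance→Red 5·15=75, Wirral→Red 8·6=48, Milton→Blue 2·23=46, Norris→Blue 3·20=60. Service 229; fixed 34; total 263.
{Blue, Violet}: Vance→Blue 5·15=75, Wirral→Violet 9·6=54, Milton→Blue 2·23=46, Norris→Blue 3·20=60. Service 235; fixed 36; total 271.
{Red, Blue, Green, Amber, Violet}: Vance→Red 5·15=75, Wirral→Red 8·6=48, Milton→Blue 2·23=46, Norris→Blue 3·20=60. Service 229; fixed 113; total 342.
No other subset beats 260.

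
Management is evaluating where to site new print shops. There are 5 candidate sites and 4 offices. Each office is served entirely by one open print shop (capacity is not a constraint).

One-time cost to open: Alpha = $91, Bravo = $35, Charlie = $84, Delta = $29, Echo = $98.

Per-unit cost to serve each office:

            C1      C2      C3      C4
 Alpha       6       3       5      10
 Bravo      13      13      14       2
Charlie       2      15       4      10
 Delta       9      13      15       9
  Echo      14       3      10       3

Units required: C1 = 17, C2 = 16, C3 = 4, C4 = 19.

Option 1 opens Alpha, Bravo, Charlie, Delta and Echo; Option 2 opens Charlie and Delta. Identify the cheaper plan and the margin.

Option 1: {Alpha, Bravo, Charlie, Delta, Echo}: C1→Charlie 2·17=34, C2→Alpha 3·16=48, C3→Charlie 4·4=16, C4→Bravo 2·19=38. Service 136; fixed 337; total 473.
Option 2: {Charlie, Delta}: C1→Charlie 2·17=34, C2→Delta 13·16=208, C3→Charlie 4·4=16, C4→Delta 9·19=171. Service 429; fixed 113; total 542.
Difference: |473 − 542| = 69.

Option 1 is cheaper by 69.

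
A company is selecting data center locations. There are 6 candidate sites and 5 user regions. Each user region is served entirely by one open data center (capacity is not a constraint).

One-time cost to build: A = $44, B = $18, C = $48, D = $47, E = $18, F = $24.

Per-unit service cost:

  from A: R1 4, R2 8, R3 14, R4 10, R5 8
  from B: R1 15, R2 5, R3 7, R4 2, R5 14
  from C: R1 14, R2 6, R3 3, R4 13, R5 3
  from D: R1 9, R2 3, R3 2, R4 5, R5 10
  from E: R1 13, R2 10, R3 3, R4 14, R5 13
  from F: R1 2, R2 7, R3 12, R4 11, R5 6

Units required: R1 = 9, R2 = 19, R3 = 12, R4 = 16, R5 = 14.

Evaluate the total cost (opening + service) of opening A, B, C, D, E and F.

Each user region is assigned to its cheapest site among the open ones.
{A, B, C, D, E, F}: R1→F 2·9=18, R2→D 3·19=57, R3→D 2·12=24, R4→B 2·16=32, R5→C 3·14=42. Service 173; fixed 199; total 372.

Total cost: 372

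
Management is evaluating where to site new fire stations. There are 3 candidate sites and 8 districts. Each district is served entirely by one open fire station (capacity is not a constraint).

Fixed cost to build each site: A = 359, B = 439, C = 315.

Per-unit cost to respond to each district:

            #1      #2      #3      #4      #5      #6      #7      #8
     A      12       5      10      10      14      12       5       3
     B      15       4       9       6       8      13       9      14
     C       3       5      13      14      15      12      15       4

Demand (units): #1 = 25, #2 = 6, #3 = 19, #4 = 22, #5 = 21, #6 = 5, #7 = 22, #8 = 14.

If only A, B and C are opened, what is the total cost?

Each district is assigned to its cheapest site among the open ones.
{A, B, C}: #1→C 3·25=75, #2→B 4·6=24, #3→B 9·19=171, #4→B 6·22=132, #5→B 8·21=168, #6→A 12·5=60, #7→A 5·22=110, #8→A 3·14=42. Service 782; fixed 1113; total 1895.

Total cost: 1895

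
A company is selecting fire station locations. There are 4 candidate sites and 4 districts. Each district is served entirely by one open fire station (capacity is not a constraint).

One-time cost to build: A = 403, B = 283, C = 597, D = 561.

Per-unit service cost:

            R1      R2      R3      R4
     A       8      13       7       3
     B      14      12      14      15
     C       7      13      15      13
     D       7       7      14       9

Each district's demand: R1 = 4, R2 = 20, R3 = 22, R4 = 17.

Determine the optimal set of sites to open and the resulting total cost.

Open A only; minimum total cost 900.

For any fixed open set, each district goes to its cheapest open site; total = fixed + service.
{A}: R1→A 8·4=32, R2→A 13·20=260, R3→A 7·22=154, R4→A 3·17=51. Service 497; fixed 403; total 900.
{B}: R1→B 14·4=56, R2→B 12·20=240, R3→B 14·22=308, R4→B 15·17=255. Service 859; fixed 283; total 1142.
{A, B}: R1→A 8·4=32, R2→B 12·20=240, R3→A 7·22=154, R4→A 3·17=51. Service 477; fixed 686; total 1163.
{A, B, C, D}: service 373 + fixed 1844 = 2217
No other subset beats 900.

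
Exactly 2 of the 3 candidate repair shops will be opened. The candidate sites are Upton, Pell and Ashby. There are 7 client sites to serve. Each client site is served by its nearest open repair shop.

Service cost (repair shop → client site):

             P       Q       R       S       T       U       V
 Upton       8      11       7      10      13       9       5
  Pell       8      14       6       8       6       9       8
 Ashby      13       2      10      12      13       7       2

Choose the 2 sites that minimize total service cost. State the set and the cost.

With exactly 2 open, each client site uses its cheapest among the chosen.
{Pell, Ashby}: P→Pell 8, Q→Ashby 2, R→Pell 6, S→Pell 8, T→Pell 6, U→Ashby 7, V→Ashby 2. Service cost 39.
{Upton, Ashby}: service cost 49
{Upton, Pell}: service cost 53
Among all 3 size-2 choices, {Pell, Ashby} is lowest.

Choose Pell and Ashby; total service cost 39.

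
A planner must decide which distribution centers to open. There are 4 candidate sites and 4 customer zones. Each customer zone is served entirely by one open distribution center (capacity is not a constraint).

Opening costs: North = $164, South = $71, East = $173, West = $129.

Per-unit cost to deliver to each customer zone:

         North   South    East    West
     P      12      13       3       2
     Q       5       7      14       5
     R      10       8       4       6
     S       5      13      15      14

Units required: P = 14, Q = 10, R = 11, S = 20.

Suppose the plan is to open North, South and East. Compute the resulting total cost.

Total cost: 644

Each customer zone is assigned to its cheapest site among the open ones.
{North, South, East}: P→East 3·14=42, Q→North 5·10=50, R→East 4·11=44, S→North 5·20=100. Service 236; fixed 408; total 644.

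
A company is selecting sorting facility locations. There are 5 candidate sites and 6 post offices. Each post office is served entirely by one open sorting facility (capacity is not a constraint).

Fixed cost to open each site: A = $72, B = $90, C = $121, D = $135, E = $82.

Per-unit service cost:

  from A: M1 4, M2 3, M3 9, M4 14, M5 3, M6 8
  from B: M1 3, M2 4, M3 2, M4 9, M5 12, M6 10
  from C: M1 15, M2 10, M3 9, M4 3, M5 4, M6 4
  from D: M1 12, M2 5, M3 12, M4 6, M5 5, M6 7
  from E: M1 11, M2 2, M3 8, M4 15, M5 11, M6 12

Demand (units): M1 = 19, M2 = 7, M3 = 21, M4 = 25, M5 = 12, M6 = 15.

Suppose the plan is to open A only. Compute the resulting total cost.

Each post office is assigned to its cheapest site among the open ones.
{A}: M1→A 4·19=76, M2→A 3·7=21, M3→A 9·21=189, M4→A 14·25=350, M5→A 3·12=36, M6→A 8·15=120. Service 792; fixed 72; total 864.

Total cost: 864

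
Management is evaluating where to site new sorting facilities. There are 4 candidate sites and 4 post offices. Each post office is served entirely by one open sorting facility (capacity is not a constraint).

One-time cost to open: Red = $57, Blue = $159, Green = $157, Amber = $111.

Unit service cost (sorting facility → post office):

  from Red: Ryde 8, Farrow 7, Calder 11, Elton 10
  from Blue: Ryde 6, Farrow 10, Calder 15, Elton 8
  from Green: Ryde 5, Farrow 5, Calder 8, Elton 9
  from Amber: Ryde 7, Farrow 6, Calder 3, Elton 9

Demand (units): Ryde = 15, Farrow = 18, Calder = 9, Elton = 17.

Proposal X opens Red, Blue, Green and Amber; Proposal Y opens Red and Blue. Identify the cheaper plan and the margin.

Proposal Y is cheaper by 145.

Proposal X: {Red, Blue, Green, Amber}: Ryde→Green 5·15=75, Farrow→Green 5·18=90, Calder→Amber 3·9=27, Elton→Blue 8·17=136. Service 328; fixed 484; total 812.
Proposal Y: {Red, Blue}: Ryde→Blue 6·15=90, Farrow→Red 7·18=126, Calder→Red 11·9=99, Elton→Blue 8·17=136. Service 451; fixed 216; total 667.
Difference: |812 − 667| = 145.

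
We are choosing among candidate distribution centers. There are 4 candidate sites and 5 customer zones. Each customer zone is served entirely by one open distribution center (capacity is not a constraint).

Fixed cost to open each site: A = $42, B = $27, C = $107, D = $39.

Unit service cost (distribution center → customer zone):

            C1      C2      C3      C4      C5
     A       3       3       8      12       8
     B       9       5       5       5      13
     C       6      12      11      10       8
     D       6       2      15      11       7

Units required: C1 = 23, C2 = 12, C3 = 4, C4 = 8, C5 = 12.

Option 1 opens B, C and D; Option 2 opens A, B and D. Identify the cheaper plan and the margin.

Option 1: {B, C, D}: C1→C 6·23=138, C2→D 2·12=24, C3→B 5·4=20, C4→B 5·8=40, C5→D 7·12=84. Service 306; fixed 173; total 479.
Option 2: {A, B, D}: C1→A 3·23=69, C2→D 2·12=24, C3→B 5·4=20, C4→B 5·8=40, C5→D 7·12=84. Service 237; fixed 108; total 345.
Difference: |479 − 345| = 134.

Option 2 is cheaper by 134.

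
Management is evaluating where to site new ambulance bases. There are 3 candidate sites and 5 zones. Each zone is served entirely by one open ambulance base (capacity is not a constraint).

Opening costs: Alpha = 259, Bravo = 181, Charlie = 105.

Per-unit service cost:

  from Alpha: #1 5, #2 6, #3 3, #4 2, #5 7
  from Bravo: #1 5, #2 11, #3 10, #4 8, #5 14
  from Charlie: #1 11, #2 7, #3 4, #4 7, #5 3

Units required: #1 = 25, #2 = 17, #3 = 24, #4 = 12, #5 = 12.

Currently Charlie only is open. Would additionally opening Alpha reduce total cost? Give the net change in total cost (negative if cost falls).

No — net change +8 (cost rises by 8).

Current service cost with {Charlie}: 610.
Adding Alpha: each zone re-picks its cheapest; new service cost 359, saving 251.
Extra fixed cost: 259. Net change = 259 − 251 = 8.
(Totals: 715 → 723.)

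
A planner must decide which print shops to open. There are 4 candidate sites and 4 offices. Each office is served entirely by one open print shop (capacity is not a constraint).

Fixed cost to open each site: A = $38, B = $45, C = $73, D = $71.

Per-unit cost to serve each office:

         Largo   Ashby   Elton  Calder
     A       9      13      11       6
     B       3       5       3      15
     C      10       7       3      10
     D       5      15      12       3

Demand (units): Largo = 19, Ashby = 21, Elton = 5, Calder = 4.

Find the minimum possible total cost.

Minimum total cost: 282

For any fixed open set, each office goes to its cheapest open site; total = fixed + service.
{B}: Largo→B 3·19=57, Ashby→B 5·21=105, Elton→B 3·5=15, Calder→B 15·4=60. Service 237; fixed 45; total 282.
{A, B}: Largo→B 3·19=57, Ashby→B 5·21=105, Elton→B 3·5=15, Calder→A 6·4=24. Service 201; fixed 83; total 284.
{B, D}: service 189 + fixed 116 = 305
{A, B, C, D}: service 189 + fixed 227 = 416
No other subset beats 282.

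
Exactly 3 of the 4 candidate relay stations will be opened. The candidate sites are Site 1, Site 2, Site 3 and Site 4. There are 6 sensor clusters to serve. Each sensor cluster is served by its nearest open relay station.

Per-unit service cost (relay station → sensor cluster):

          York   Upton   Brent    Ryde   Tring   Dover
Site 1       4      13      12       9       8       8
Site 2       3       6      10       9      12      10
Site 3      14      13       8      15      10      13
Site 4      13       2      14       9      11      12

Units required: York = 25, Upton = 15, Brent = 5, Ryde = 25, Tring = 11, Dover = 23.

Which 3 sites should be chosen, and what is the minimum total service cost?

Choose Site 1, Site 2 and Site 4; total service cost 652.

With exactly 3 open, each sensor cluster uses its cheapest among the chosen.
{Site 1, Site 2, Site 4}: York→Site 2 3·25=75, Upton→Site 4 2·15=30, Brent→Site 2 10·5=50, Ryde→Site 1 9·25=225, Tring→Site 1 8·11=88, Dover→Site 1 8·23=184. Service cost 652.
{Site 1, Site 3, Site 4}: service cost 667
{Site 1, Site 2, Site 3}: service cost 702
Among all 4 size-3 choices, {Site 1, Site 2, Site 4} is lowest.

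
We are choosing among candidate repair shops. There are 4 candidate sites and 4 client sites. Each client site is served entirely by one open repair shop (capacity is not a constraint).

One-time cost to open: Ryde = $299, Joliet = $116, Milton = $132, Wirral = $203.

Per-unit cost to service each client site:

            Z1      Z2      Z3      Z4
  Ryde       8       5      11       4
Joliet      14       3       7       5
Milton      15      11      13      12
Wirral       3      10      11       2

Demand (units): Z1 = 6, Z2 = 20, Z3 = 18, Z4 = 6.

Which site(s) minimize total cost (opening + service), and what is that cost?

Open Joliet only; minimum total cost 416.

For any fixed open set, each client site goes to its cheapest open site; total = fixed + service.
{Joliet}: Z1→Joliet 14·6=84, Z2→Joliet 3·20=60, Z3→Joliet 7·18=126, Z4→Joliet 5·6=30. Service 300; fixed 116; total 416.
{Joliet, Wirral}: Z1→Wirral 3·6=18, Z2→Joliet 3·20=60, Z3→Joliet 7·18=126, Z4→Wirral 2·6=12. Service 216; fixed 319; total 535.
{Joliet, Milton}: service 300 + fixed 248 = 548
{Ryde, Joliet, Milton, Wirral}: service 216 + fixed 750 = 966
No other subset beats 416.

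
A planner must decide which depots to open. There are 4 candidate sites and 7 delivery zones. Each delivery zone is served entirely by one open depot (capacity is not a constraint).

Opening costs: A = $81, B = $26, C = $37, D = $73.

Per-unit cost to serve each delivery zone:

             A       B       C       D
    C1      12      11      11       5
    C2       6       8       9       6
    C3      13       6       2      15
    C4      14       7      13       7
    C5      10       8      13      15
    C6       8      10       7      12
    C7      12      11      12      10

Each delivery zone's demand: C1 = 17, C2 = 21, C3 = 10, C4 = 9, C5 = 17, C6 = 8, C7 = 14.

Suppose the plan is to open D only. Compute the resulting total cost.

Total cost: 988

Each delivery zone is assigned to its cheapest site among the open ones.
{D}: C1→D 5·17=85, C2→D 6·21=126, C3→D 15·10=150, C4→D 7·9=63, C5→D 15·17=255, C6→D 12·8=96, C7→D 10·14=140. Service 915; fixed 73; total 988.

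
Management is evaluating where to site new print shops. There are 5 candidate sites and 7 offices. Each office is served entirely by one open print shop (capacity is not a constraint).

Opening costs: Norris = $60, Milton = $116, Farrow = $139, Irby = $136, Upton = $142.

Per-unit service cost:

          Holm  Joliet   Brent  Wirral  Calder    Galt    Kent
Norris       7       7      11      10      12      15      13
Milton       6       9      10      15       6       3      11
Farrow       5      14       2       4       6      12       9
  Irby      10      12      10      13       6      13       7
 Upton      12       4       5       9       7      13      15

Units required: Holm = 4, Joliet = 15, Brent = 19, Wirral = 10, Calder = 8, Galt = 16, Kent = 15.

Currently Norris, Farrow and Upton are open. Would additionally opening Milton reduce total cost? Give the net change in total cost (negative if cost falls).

Yes — net change −28 (cost falls by 28).

Current service cost with {Norris, Farrow, Upton}: 533.
Adding Milton: each office re-picks its cheapest; new service cost 389, saving 144.
Extra fixed cost: 116. Net change = 116 − 144 = -28.
(Totals: 874 → 846.)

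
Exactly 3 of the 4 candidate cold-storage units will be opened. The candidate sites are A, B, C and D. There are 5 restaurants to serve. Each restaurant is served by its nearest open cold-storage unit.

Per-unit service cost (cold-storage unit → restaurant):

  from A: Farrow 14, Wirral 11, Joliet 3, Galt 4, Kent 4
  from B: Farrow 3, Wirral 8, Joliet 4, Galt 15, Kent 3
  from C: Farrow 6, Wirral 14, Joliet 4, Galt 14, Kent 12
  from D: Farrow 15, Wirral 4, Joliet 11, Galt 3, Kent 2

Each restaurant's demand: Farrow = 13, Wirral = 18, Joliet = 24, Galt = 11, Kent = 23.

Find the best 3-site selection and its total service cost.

With exactly 3 open, each restaurant uses its cheapest among the chosen.
{A, B, D}: Farrow→B 3·13=39, Wirral→D 4·18=72, Joliet→A 3·24=72, Galt→D 3·11=33, Kent→D 2·23=46. Service cost 262.
{B, C, D}: service cost 286
{A, C, D}: service cost 301
Among all 4 size-3 choices, {A, B, D} is lowest.

Choose A, B and D; total service cost 262.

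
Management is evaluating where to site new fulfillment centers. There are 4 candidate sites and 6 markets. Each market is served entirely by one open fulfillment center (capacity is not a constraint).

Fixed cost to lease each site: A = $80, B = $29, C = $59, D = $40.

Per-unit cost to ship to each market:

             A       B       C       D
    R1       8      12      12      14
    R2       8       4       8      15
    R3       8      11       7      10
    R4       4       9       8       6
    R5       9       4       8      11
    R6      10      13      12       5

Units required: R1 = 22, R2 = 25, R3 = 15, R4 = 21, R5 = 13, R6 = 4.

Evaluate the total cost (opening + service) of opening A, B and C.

Total cost: 725

Each market is assigned to its cheapest site among the open ones.
{A, B, C}: R1→A 8·22=176, R2→B 4·25=100, R3→C 7·15=105, R4→A 4·21=84, R5→B 4·13=52, R6→A 10·4=40. Service 557; fixed 168; total 725.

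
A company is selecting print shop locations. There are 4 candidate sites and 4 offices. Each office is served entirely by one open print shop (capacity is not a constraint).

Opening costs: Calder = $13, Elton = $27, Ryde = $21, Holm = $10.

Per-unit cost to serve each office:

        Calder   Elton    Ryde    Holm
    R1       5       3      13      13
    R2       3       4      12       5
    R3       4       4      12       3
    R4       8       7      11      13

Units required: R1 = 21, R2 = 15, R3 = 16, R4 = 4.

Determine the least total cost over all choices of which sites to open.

Minimum total cost: 234

For any fixed open set, each office goes to its cheapest open site; total = fixed + service.
{Calder, Elton, Holm}: R1→Elton 3·21=63, R2→Calder 3·15=45, R3→Holm 3·16=48, R4→Elton 7·4=28. Service 184; fixed 50; total 234.
{Elton, Holm}: service 199 + fixed 37 = 236
{Calder, Elton}: service 200 + fixed 40 = 240
{Calder, Elton, Ryde, Holm}: R1→Elton 3·21=63, R2→Calder 3·15=45, R3→Holm 3·16=48, R4→Elton 7·4=28. Service 184; fixed 71; total 255.
(All 15 nonempty subsets were checked; Calder, Elton and Holm is lowest.)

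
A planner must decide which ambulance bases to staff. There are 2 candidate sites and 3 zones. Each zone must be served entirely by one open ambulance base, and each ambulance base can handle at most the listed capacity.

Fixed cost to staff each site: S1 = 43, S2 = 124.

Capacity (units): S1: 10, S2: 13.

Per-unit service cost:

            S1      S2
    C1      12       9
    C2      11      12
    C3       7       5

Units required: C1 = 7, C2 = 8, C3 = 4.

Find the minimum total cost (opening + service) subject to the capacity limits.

Minimum total cost: 338

Open {S1, S2}: C1→S2 9·7=63, C2→S1 11·8=88, C3→S2 5·4=20.
Loads: S1 carries 8/10, S2 carries 11/13. Service 171; fixed 167; total 338.
Next best feasible plan costs 367.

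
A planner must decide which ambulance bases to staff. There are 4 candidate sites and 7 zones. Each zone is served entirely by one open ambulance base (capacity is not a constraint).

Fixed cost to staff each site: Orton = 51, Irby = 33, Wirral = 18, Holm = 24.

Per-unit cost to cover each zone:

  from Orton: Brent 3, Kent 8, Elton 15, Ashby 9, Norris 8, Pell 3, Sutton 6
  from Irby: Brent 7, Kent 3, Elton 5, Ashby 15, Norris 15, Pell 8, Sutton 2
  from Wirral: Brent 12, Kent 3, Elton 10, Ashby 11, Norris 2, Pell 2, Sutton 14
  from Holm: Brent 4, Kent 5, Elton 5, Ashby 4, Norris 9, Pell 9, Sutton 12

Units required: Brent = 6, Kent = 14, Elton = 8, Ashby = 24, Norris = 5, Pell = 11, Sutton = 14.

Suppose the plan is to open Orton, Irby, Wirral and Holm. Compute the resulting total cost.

Each zone is assigned to its cheapest site among the open ones.
{Orton, Irby, Wirral, Holm}: Brent→Orton 3·6=18, Kent→Irby 3·14=42, Elton→Irby 5·8=40, Ashby→Holm 4·24=96, Norris→Wirral 2·5=10, Pell→Wirral 2·11=22, Sutton→Irby 2·14=28. Service 256; fixed 126; total 382.

Total cost: 382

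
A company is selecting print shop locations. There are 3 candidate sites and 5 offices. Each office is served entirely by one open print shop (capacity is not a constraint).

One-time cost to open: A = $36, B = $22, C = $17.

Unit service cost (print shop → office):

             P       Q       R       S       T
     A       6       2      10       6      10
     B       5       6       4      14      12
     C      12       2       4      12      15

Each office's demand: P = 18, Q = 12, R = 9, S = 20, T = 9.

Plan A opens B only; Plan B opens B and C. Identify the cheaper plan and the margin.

Plan A: {B}: P→B 5·18=90, Q→B 6·12=72, R→B 4·9=36, S→B 14·20=280, T→B 12·9=108. Service 586; fixed 22; total 608.
Plan B: {B, C}: P→B 5·18=90, Q→C 2·12=24, R→B 4·9=36, S→C 12·20=240, T→B 12·9=108. Service 498; fixed 39; total 537.
Difference: |608 − 537| = 71.

Plan B is cheaper by 71.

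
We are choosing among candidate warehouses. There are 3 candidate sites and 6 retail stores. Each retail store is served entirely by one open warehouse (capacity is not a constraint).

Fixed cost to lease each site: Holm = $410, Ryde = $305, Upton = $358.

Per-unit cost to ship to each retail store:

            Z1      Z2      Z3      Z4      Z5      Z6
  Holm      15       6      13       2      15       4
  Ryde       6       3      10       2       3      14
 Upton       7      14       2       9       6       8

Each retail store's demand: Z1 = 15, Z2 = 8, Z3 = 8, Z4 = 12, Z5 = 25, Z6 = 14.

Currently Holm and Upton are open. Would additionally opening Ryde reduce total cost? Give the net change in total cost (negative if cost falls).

No — net change +191 (cost rises by 191).

Current service cost with {Holm, Upton}: 399.
Adding Ryde: each retail store re-picks its cheapest; new service cost 285, saving 114.
Extra fixed cost: 305. Net change = 305 − 114 = 191.
(Totals: 1167 → 1358.)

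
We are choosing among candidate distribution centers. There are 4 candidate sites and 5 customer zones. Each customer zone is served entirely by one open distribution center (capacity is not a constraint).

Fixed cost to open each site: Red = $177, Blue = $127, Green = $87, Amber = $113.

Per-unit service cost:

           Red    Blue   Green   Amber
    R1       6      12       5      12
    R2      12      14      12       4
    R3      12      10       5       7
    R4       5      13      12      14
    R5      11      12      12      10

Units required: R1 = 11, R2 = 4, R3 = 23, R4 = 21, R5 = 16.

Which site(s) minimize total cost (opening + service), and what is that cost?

For any fixed open set, each customer zone goes to its cheapest open site; total = fixed + service.
{Green}: R1→Green 5·11=55, R2→Green 12·4=48, R3→Green 5·23=115, R4→Green 12·21=252, R5→Green 12·16=192. Service 662; fixed 87; total 749.
{Red, Green}: service 499 + fixed 264 = 763
{Red, Amber}: service 508 + fixed 290 = 798
{Red, Blue, Green, Amber}: service 451 + fixed 504 = 955
No other subset beats 749.

Open Green only; minimum total cost 749.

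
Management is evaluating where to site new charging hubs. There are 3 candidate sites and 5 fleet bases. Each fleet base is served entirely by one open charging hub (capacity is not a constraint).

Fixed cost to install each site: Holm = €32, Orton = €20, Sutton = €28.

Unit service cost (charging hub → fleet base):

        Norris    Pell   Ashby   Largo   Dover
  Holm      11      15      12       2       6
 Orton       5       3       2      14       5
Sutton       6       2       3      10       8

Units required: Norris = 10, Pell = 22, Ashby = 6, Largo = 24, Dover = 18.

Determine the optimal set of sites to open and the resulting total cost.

For any fixed open set, each fleet base goes to its cheapest open site; total = fixed + service.
{Holm, Orton}: Norris→Orton 5·10=50, Pell→Orton 3·22=66, Ashby→Orton 2·6=12, Largo→Holm 2·24=48, Dover→Orton 5·18=90. Service 266; fixed 52; total 318.
{Holm, Orton, Sutton}: service 244 + fixed 80 = 324
{Holm, Sutton}: Norris→Sutton 6·10=60, Pell→Sutton 2·22=44, Ashby→Sutton 3·6=18, Largo→Holm 2·24=48, Dover→Holm 6·18=108. Service 278; fixed 60; total 338.
{Orton}: service 554 + fixed 20 = 574
(All 7 nonempty subsets were checked; Holm and Orton is lowest.)

Open Holm and Orton; minimum total cost 318.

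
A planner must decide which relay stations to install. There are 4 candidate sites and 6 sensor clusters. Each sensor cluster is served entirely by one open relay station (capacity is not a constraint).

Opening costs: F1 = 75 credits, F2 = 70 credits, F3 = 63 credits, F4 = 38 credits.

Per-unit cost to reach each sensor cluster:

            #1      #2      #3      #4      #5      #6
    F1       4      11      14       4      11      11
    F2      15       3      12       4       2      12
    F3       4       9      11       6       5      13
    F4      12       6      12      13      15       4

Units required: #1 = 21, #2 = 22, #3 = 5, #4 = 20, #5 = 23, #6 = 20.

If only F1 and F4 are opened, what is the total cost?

Each sensor cluster is assigned to its cheapest site among the open ones.
{F1, F4}: #1→F1 4·21=84, #2→F4 6·22=132, #3→F4 12·5=60, #4→F1 4·20=80, #5→F1 11·23=253, #6→F4 4·20=80. Service 689; fixed 113; total 802.

Total cost: 802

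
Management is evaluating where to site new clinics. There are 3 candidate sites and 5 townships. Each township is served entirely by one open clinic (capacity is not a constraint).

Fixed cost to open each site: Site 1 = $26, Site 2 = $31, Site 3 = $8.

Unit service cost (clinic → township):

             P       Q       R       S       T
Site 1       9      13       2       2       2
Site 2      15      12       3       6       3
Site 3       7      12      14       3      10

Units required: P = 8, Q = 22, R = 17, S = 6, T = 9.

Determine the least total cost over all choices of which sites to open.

For any fixed open set, each township goes to its cheapest open site; total = fixed + service.
{Site 1, Site 3}: P→Site 3 7·8=56, Q→Site 3 12·22=264, R→Site 1 2·17=34, S→Site 1 2·6=12, T→Site 1 2·9=18. Service 384; fixed 34; total 418.
{Site 1}: service 422 + fixed 26 = 448
{Site 1, Site 2, Site 3}: P→Site 3 7·8=56, Q→Site 2 12·22=264, R→Site 1 2·17=34, S→Site 1 2·6=12, T→Site 1 2·9=18. Service 384; fixed 65; total 449.
{Site 3}: P→Site 3 7·8=56, Q→Site 3 12·22=264, R→Site 3 14·17=238, S→Site 3 3·6=18, T→Site 3 10·9=90. Service 666; fixed 8; total 674.
(All 7 nonempty subsets were checked; Site 1 and Site 3 is lowest.)

Minimum total cost: 418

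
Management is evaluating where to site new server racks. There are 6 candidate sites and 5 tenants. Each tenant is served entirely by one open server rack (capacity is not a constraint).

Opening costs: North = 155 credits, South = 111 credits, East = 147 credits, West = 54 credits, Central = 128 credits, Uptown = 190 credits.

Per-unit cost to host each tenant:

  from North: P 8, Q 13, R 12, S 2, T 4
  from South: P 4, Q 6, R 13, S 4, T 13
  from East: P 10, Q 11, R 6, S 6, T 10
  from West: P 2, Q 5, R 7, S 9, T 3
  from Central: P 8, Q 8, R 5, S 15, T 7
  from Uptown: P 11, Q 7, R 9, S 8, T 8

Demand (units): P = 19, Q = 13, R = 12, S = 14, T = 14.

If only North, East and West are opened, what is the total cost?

Total cost: 601

Each tenant is assigned to its cheapest site among the open ones.
{North, East, West}: P→West 2·19=38, Q→West 5·13=65, R→East 6·12=72, S→North 2·14=28, T→West 3·14=42. Service 245; fixed 356; total 601.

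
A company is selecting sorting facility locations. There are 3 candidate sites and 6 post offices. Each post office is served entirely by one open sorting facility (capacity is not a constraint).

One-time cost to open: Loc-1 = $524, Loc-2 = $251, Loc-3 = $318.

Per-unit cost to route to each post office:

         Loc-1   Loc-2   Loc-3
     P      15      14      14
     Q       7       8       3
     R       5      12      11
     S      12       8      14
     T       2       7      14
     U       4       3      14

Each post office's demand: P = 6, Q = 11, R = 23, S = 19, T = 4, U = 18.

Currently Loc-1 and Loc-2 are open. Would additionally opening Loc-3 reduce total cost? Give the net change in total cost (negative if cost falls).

No — net change +274 (cost rises by 274).

Current service cost with {Loc-1, Loc-2}: 490.
Adding Loc-3: each post office re-picks its cheapest; new service cost 446, saving 44.
Extra fixed cost: 318. Net change = 318 − 44 = 274.
(Totals: 1265 → 1539.)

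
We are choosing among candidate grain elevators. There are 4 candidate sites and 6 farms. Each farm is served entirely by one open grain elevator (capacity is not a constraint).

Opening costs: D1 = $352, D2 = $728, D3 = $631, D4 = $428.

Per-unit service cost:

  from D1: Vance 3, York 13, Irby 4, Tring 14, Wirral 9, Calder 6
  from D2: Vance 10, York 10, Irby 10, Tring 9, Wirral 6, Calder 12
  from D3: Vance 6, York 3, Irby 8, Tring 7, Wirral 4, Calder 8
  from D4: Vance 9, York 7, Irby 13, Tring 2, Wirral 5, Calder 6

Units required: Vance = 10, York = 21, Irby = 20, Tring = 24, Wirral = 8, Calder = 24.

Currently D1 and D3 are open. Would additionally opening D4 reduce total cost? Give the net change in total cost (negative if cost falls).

No — net change +308 (cost rises by 308).

Current service cost with {D1, D3}: 517.
Adding D4: each farm re-picks its cheapest; new service cost 397, saving 120.
Extra fixed cost: 428. Net change = 428 − 120 = 308.
(Totals: 1500 → 1808.)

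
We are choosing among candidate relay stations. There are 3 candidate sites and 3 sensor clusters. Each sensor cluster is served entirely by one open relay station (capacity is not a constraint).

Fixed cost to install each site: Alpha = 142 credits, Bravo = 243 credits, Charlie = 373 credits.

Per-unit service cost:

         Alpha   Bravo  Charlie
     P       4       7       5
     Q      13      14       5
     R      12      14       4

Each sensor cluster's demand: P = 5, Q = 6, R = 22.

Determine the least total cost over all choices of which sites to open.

Minimum total cost: 504

For any fixed open set, each sensor cluster goes to its cheapest open site; total = fixed + service.
{Alpha}: P→Alpha 4·5=20, Q→Alpha 13·6=78, R→Alpha 12·22=264. Service 362; fixed 142; total 504.
{Charlie}: P→Charlie 5·5=25, Q→Charlie 5·6=30, R→Charlie 4·22=88. Service 143; fixed 373; total 516.
{Alpha, Charlie}: service 138 + fixed 515 = 653
{Alpha, Bravo, Charlie}: P→Alpha 4·5=20, Q→Charlie 5·6=30, R→Charlie 4·22=88. Service 138; fixed 758; total 896.
(All 7 nonempty subsets were checked; Alpha only is lowest.)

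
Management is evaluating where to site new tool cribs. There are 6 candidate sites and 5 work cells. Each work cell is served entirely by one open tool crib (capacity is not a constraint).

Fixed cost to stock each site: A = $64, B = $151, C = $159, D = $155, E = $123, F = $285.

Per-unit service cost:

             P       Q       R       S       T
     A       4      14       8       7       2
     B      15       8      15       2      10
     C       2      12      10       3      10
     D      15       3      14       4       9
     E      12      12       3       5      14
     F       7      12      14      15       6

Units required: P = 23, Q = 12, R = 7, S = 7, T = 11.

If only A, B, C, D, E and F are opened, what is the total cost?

Total cost: 1076

Each work cell is assigned to its cheapest site among the open ones.
{A, B, C, D, E, F}: P→C 2·23=46, Q→D 3·12=36, R→E 3·7=21, S→B 2·7=14, T→A 2·11=22. Service 139; fixed 937; total 1076.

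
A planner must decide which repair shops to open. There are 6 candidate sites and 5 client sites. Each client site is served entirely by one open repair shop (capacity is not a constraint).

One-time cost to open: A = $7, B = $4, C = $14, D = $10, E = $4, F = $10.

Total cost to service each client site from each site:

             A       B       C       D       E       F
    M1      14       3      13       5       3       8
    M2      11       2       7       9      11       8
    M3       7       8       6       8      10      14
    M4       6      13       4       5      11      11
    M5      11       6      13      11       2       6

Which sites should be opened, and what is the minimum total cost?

For any fixed open set, each client site goes to its cheapest open site; total = fixed + service.
{B, E}: M1→B 3, M2→B 2, M3→B 8, M4→E 11, M5→E 2. Service 26; fixed 8; total 34.
{A, B}: service 24 + fixed 11 = 35
{A, B, E}: M1→B 3, M2→B 2, M3→A 7, M4→A 6, M5→E 2. Service 20; fixed 15; total 35.
{A, B, C, D, E, F}: service 17 + fixed 49 = 66
No other subset beats 34.

Open B and E; minimum total cost 34.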